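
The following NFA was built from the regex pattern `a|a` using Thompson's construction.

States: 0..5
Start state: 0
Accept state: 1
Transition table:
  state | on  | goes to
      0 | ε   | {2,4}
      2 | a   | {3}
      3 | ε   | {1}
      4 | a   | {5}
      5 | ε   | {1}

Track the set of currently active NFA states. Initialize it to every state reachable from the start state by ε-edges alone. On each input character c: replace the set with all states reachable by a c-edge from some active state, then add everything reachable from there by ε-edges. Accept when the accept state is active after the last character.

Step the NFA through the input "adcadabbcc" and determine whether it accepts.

start: ε-closure({0}) = {0,2,4}
'a' @ 1: {1,3,5}  (accept∈set)
'd' @ 2: {}  — no active states
rest 'cadabbcc' ignored (set empty)
end set {} — state 1 not in

Answer: REJECT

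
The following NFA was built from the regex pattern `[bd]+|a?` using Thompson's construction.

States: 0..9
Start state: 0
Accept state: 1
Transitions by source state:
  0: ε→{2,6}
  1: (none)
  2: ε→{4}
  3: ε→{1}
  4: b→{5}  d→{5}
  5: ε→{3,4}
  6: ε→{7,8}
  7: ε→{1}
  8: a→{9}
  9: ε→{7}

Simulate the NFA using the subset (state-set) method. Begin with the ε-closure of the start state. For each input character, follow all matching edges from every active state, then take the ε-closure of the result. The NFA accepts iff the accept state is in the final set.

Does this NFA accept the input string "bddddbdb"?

initial (ε-close {0}): {0,1,2,4,6,7,8}
'b' @ 1: {1,3,4,5}  [accepting]
'd' @ 2: {1,3,4,5}  [accepting]
'd' @ 3: {1,3,4,5}  [accepting]
'd' @ 4: {1,3,4,5}  [accepting]
'd' @ 5: {1,3,4,5}  [accepting]
'b' @ 6: {1,3,4,5}  [accepting]
'd' @ 7: {1,3,4,5}  [accepting]
'b' @ 8: {1,3,4,5}  [accepting]
end set {1,3,4,5} — state 1 in

Answer: ACCEPT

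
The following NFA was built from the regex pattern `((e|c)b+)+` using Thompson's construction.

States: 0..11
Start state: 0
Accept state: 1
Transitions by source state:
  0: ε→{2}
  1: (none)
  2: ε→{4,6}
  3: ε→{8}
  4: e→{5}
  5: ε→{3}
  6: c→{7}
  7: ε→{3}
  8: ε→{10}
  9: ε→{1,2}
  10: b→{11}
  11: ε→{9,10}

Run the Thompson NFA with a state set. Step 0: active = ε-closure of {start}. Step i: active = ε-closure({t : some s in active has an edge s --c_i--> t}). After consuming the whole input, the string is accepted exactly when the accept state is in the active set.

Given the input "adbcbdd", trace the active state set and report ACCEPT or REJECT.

initial (ε-close {0}): {0,2,4,6}
'a' @ 1: {}  — dead — no transitions
rest 'dbcbdd' ignored (set empty)
end set {} — state 1 not in

Answer: REJECT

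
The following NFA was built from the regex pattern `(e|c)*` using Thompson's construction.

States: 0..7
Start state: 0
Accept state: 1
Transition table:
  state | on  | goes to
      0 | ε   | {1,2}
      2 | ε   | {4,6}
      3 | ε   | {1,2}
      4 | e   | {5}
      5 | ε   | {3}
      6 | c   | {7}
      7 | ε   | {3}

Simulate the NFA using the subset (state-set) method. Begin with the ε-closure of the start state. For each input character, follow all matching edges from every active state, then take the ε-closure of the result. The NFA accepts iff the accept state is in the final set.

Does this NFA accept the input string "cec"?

Answer: ACCEPT

Derivation:
start: ε-closure({0}) = {0,1,2,4,6}
'c' @ 1: {1,2,3,4,6,7}  [accepting]
'e' @ 2: {1,2,3,4,5,6}  [accepting]
'c' @ 3: {1,2,3,4,6,7}  [accepting]
final: {1,2,3,4,6,7}; accept 1 in set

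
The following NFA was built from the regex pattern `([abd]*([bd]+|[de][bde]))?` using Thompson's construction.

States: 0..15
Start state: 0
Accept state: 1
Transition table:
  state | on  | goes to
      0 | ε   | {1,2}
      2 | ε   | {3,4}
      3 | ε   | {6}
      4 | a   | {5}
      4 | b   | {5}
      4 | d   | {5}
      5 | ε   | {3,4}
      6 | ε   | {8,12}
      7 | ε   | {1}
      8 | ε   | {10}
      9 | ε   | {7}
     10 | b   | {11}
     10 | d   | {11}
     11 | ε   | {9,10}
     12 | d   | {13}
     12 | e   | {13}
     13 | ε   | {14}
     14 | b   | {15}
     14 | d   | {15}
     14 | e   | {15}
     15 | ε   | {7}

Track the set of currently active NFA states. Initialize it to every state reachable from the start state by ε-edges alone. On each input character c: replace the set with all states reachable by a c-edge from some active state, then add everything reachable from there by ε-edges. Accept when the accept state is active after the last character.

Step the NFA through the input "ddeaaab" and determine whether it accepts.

S₀ = ε-closure({0}) = {0,1,2,3,4,6,8,10,12}
'd' @ 1: {1,3,4,5,6,7,8,9,10,11,12,13,14}  [accepting]
'd' @ 2: {1,3,4,5,6,7,8,9,10,11,12,13,14,15}  [accepting]
'e' @ 3: {1,7,13,14,15}  [accepting]
'a' @ 4: {}  — no active states
rest 'aab' ignored (set empty)
final: {}; accept 1 not in set

Answer: REJECT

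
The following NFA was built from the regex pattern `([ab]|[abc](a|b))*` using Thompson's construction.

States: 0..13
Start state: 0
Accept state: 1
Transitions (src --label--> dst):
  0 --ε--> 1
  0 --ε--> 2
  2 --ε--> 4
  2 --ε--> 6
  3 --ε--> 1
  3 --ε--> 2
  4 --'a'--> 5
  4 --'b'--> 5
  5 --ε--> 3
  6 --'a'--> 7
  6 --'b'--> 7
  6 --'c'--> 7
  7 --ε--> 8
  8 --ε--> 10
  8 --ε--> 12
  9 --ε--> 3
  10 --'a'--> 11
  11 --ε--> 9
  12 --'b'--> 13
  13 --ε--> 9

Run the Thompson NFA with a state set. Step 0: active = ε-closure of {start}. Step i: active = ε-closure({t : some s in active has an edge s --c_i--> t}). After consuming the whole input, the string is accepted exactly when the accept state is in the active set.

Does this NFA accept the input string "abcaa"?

initial (ε-close {0}): {0,1,2,4,6}
'a' @ 1: {1,2,3,4,5,6,7,8,10,12}  ✓accept
'b' @ 2: {1,2,3,4,5,6,7,8,9,10,12,13}  ✓accept
'c' @ 3: {7,8,10,12}
'a' @ 4: {1,2,3,4,6,9,11}  ✓accept
'a' @ 5: {1,2,3,4,5,6,7,8,10,12}  ✓accept
after full input: {1,2,3,4,5,6,7,8,10,12}  (accept=1 in)

Answer: ACCEPT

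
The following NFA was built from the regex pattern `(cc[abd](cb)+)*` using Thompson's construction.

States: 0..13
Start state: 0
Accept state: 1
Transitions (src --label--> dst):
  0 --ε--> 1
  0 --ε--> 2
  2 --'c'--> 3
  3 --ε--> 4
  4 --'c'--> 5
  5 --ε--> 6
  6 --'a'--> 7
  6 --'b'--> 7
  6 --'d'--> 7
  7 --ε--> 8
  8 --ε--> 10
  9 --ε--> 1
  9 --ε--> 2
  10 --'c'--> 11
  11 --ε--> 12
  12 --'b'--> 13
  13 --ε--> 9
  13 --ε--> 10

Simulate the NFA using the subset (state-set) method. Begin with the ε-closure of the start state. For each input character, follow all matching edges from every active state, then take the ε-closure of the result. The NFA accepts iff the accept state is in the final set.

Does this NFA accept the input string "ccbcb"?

S₀ = ε-closure({0}) = {0,1,2}
'c' @ 1: {3,4}
'c' @ 2: {5,6}
'b' @ 3: {7,8,10}
'c' @ 4: {11,12}
'b' @ 5: {1,2,9,10,13}  ✓accept
final: {1,2,9,10,13}; accept 1 in set

Answer: ACCEPT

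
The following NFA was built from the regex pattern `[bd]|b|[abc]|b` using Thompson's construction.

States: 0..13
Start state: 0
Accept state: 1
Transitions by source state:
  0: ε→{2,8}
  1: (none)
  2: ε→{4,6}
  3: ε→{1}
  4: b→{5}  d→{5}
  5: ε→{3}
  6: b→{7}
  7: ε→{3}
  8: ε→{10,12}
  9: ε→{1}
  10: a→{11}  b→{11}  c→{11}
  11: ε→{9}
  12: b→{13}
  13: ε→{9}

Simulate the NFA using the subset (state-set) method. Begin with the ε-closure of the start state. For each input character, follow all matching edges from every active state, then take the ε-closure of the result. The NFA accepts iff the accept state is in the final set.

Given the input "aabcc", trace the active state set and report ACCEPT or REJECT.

initial (ε-close {0}): {0,2,4,6,8,10,12}
'a' @ 1: {1,9,11}  ✓accept
'a' @ 2: {}  — no active states
rest 'bcc' ignored (set empty)
after full input: {}  (accept=1 not in)

Answer: REJECT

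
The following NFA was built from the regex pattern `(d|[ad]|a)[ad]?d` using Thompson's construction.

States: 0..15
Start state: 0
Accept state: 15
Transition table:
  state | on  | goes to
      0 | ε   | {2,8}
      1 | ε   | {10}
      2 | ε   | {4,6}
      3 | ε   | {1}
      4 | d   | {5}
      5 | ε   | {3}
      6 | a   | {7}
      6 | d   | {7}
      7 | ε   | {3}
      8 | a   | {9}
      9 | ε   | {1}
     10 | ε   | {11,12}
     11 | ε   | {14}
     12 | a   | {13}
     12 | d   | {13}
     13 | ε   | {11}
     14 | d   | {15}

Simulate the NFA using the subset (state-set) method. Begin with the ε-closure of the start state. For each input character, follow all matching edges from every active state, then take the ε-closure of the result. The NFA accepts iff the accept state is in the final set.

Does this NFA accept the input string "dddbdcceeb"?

start: ε-closure({0}) = {0,2,4,6,8}
'd' @ 1: {1,3,5,7,10,11,12,14}
'd' @ 2: {11,13,14,15}  ✓accept
'd' @ 3: {15}  ✓accept
'b' @ 4: {}  — no active states
rest 'dcceeb' ignored (set empty)
after full input: {}  (accept=15 not in)

Answer: REJECT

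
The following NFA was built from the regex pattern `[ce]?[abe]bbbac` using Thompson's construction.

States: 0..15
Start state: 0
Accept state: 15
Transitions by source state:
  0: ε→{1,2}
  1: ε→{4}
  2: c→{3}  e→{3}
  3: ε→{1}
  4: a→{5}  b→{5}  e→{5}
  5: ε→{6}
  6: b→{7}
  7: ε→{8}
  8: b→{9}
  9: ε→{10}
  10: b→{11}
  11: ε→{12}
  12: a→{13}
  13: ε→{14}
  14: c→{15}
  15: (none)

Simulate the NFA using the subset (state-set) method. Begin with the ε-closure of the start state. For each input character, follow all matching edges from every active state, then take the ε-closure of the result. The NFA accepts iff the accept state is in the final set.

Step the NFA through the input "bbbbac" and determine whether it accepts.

S₀ = ε-closure({0}) = {0,1,2,4}
'b' @ 1: {5,6}
'b' @ 2: {7,8}
'b' @ 3: {9,10}
'b' @ 4: {11,12}
'a' @ 5: {13,14}
'c' @ 6: {15}  ✓accept
final: {15}; accept 15 in set

Answer: ACCEPT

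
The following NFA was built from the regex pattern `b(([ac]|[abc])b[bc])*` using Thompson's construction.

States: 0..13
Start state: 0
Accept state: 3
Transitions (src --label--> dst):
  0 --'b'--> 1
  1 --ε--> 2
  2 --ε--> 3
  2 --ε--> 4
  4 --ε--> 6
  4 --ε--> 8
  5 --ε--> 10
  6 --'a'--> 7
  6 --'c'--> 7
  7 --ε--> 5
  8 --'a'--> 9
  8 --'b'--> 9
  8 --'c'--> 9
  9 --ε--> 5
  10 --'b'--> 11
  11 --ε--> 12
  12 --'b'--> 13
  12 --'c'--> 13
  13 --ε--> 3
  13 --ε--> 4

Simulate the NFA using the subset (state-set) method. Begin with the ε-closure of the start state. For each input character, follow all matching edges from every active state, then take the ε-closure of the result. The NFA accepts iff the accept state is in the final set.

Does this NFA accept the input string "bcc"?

initial (ε-close {0}): {0}
'b' @ 1: {1,2,3,4,6,8}  [accepting]
'c' @ 2: {5,7,9,10}
'c' @ 3: {}  — dead — no transitions
end set {} — state 3 not in

Answer: REJECT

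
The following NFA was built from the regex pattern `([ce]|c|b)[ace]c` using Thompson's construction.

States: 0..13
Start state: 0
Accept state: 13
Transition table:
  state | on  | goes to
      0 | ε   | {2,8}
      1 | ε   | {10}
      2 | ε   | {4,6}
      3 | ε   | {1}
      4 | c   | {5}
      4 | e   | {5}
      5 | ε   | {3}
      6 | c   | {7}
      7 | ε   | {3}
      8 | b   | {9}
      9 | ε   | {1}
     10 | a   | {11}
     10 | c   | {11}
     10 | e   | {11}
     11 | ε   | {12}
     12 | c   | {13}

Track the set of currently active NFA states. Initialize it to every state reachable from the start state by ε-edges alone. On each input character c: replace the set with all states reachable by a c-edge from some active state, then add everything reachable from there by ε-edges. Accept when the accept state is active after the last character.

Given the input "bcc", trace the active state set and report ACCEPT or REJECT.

Answer: ACCEPT

Trace:
initial (ε-close {0}): {0,2,4,6,8}
'b' @ 1: {1,9,10}
'c' @ 2: {11,12}
'c' @ 3: {13}  [accepting]
end set {13} — state 13 in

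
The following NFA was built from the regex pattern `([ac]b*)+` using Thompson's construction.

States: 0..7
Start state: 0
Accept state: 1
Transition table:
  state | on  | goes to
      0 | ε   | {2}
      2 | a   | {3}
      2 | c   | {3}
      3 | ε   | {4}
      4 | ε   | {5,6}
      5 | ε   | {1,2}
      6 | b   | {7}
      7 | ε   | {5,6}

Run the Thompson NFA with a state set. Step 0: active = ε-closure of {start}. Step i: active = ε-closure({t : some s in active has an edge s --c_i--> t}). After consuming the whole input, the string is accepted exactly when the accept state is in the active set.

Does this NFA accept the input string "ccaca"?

Answer: ACCEPT

Steps:
start: ε-closure({0}) = {0,2}
'c' @ 1: {1,2,3,4,5,6}  ✓accept
'c' @ 2: {1,2,3,4,5,6}  ✓accept
'a' @ 3: {1,2,3,4,5,6}  ✓accept
'c' @ 4: {1,2,3,4,5,6}  ✓accept
'a' @ 5: {1,2,3,4,5,6}  ✓accept
final: {1,2,3,4,5,6}; accept 1 in set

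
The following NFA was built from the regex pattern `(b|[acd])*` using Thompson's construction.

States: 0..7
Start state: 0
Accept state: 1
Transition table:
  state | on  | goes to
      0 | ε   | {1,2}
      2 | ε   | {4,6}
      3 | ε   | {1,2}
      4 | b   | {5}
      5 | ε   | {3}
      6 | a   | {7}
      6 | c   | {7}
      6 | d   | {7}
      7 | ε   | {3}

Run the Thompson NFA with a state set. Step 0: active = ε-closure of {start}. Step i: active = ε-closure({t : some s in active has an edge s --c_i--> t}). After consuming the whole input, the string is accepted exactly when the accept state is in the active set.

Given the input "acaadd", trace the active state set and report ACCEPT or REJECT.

initial (ε-close {0}): {0,1,2,4,6}
'a' @ 1: {1,2,3,4,6,7}  (accept∈set)
'c' @ 2: {1,2,3,4,6,7}  (accept∈set)
'a' @ 3: {1,2,3,4,6,7}  (accept∈set)
'a' @ 4: {1,2,3,4,6,7}  (accept∈set)
'd' @ 5: {1,2,3,4,6,7}  (accept∈set)
'd' @ 6: {1,2,3,4,6,7}  (accept∈set)
end set {1,2,3,4,6,7} — state 1 in

Answer: ACCEPT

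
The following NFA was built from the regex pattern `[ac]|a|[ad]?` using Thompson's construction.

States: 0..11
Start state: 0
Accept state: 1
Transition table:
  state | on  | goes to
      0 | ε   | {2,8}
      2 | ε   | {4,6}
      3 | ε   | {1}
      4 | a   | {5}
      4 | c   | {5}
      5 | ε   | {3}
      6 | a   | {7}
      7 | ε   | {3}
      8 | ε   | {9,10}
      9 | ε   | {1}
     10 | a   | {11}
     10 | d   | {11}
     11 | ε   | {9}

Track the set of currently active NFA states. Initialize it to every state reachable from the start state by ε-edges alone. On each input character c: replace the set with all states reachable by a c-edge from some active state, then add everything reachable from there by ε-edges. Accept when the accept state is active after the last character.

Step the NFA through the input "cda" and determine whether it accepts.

Answer: REJECT

Steps:
start: ε-closure({0}) = {0,1,2,4,6,8,9,10}
'c' @ 1: {1,3,5}  ✓accept
'd' @ 2: {}  — no active states
rest 'a' ignored (set empty)
final: {}; accept 1 not in set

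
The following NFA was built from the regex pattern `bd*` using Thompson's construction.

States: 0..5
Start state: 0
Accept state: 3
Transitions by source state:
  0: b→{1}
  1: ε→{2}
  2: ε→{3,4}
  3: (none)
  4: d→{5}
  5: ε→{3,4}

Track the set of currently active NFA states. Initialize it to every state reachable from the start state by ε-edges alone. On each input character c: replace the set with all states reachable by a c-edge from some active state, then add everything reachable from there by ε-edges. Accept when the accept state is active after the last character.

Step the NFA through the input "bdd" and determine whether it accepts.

Answer: ACCEPT

Trace:
S₀ = ε-closure({0}) = {0}
'b' @ 1: {1,2,3,4}  [accepting]
'd' @ 2: {3,4,5}  [accepting]
'd' @ 3: {3,4,5}  [accepting]
end set {3,4,5} — state 3 in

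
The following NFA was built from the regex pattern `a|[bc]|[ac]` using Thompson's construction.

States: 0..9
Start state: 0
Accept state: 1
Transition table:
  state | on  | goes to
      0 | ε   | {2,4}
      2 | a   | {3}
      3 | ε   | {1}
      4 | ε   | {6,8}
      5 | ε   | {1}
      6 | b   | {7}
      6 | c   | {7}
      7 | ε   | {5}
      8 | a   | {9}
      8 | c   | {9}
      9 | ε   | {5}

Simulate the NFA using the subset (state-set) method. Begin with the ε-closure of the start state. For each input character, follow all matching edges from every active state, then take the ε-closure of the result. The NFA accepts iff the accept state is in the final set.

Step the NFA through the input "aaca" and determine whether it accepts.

Answer: REJECT

Derivation:
S₀ = ε-closure({0}) = {0,2,4,6,8}
'a' @ 1: {1,3,5,9}  [accepting]
'a' @ 2: {}  — no active states
rest 'ca' ignored (set empty)
end set {} — state 1 not in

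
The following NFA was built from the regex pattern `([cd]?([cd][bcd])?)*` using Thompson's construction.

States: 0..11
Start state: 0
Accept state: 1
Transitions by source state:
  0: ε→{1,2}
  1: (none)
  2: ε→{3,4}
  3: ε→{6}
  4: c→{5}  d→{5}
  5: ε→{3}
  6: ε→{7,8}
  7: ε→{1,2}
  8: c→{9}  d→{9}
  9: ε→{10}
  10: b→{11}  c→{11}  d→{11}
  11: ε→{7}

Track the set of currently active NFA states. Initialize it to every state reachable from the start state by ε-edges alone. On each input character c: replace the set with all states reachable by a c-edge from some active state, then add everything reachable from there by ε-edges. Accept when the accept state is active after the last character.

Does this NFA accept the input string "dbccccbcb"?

Answer: ACCEPT

Steps:
initial (ε-close {0}): {0,1,2,3,4,6,7,8}
'd' @ 1: {1,2,3,4,5,6,7,8,9,10}  (accept∈set)
'b' @ 2: {1,2,3,4,6,7,8,11}  (accept∈set)
'c' @ 3: {1,2,3,4,5,6,7,8,9,10}  (accept∈set)
'c' @ 4: {1,2,3,4,5,6,7,8,9,10,11}  (accept∈set)
'c' @ 5: {1,2,3,4,5,6,7,8,9,10,11}  (accept∈set)
'c' @ 6: {1,2,3,4,5,6,7,8,9,10,11}  (accept∈set)
'b' @ 7: {1,2,3,4,6,7,8,11}  (accept∈set)
'c' @ 8: {1,2,3,4,5,6,7,8,9,10}  (accept∈set)
'b' @ 9: {1,2,3,4,6,7,8,11}  (accept∈set)
end set {1,2,3,4,6,7,8,11} — state 1 in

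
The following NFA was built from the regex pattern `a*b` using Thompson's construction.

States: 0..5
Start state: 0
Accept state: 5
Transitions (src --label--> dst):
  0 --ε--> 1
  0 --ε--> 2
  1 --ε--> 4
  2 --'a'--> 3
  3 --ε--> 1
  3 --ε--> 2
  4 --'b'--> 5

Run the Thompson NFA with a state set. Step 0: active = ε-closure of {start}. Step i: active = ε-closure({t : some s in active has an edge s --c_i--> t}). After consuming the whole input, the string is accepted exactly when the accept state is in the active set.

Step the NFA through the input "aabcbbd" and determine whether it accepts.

Answer: REJECT

Trace:
initial (ε-close {0}): {0,1,2,4}
'a' @ 1: {1,2,3,4}
'a' @ 2: {1,2,3,4}
'b' @ 3: {5}  [accepting]
'c' @ 4: {}  — dead — no transitions
rest 'bbd' ignored (set empty)
final: {}; accept 5 not in set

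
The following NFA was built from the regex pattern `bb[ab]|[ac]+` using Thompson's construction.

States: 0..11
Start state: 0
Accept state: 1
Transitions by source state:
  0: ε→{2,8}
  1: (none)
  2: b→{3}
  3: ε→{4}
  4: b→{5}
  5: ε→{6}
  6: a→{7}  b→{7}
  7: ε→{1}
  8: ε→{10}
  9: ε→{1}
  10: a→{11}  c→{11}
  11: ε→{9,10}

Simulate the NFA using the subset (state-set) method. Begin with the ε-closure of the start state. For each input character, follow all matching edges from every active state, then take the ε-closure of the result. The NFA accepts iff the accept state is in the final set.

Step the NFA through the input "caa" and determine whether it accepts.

Answer: ACCEPT

Steps:
start: ε-closure({0}) = {0,2,8,10}
'c' @ 1: {1,9,10,11}  ✓accept
'a' @ 2: {1,9,10,11}  ✓accept
'a' @ 3: {1,9,10,11}  ✓accept
end set {1,9,10,11} — state 1 in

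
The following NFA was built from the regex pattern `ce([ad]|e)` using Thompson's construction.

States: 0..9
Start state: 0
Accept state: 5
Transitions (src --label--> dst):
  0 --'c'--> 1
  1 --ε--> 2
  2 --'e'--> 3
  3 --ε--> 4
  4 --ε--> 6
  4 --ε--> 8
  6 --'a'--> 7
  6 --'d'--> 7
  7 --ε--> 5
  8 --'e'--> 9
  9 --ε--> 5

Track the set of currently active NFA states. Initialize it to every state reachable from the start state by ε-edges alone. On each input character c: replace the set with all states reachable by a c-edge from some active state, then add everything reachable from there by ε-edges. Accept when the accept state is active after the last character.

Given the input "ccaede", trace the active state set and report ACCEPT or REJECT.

Answer: REJECT

Steps:
S₀ = ε-closure({0}) = {0}
'c' @ 1: {1,2}
'c' @ 2: {}  — state set empty
rest 'aede' ignored (set empty)
final: {}; accept 5 not in set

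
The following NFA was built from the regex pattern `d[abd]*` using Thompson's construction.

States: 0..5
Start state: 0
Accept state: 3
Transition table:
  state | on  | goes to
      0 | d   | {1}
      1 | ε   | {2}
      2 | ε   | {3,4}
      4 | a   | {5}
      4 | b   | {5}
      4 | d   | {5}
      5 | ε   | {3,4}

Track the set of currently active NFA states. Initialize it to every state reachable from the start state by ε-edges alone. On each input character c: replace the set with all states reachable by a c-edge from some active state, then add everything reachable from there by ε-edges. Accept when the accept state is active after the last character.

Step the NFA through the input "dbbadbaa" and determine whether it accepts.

Answer: ACCEPT

Steps:
initial (ε-close {0}): {0}
'd' @ 1: {1,2,3,4}  (accept∈set)
'b' @ 2: {3,4,5}  (accept∈set)
'b' @ 3: {3,4,5}  (accept∈set)
'a' @ 4: {3,4,5}  (accept∈set)
'd' @ 5: {3,4,5}  (accept∈set)
'b' @ 6: {3,4,5}  (accept∈set)
'a' @ 7: {3,4,5}  (accept∈set)
'a' @ 8: {3,4,5}  (accept∈set)
final: {3,4,5}; accept 3 in set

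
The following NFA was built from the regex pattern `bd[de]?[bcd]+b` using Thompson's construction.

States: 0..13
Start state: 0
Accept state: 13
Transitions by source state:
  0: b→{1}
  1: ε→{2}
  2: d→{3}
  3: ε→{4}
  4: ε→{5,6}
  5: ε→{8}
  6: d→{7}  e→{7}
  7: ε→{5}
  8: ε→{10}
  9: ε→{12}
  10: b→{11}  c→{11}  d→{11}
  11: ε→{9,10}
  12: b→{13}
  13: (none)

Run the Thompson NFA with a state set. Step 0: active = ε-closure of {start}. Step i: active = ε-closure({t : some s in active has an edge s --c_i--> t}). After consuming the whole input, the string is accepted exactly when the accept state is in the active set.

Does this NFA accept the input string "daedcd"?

Answer: REJECT

Steps:
S₀ = ε-closure({0}) = {0}
'd' @ 1: {}  — state set empty
rest 'aedcd' ignored (set empty)
final: {}; accept 13 not in set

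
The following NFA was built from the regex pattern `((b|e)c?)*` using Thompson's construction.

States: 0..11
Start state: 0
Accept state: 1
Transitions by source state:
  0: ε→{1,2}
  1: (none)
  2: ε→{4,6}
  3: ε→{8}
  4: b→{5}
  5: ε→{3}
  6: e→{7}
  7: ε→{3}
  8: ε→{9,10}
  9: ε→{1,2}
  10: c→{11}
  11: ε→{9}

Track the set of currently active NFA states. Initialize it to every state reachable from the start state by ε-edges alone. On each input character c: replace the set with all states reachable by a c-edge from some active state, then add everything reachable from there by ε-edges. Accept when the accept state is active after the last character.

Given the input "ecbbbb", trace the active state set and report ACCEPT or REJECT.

Answer: ACCEPT

Derivation:
start: ε-closure({0}) = {0,1,2,4,6}
'e' @ 1: {1,2,3,4,6,7,8,9,10}  (accept∈set)
'c' @ 2: {1,2,4,6,9,11}  (accept∈set)
'b' @ 3: {1,2,3,4,5,6,8,9,10}  (accept∈set)
'b' @ 4: {1,2,3,4,5,6,8,9,10}  (accept∈set)
'b' @ 5: {1,2,3,4,5,6,8,9,10}  (accept∈set)
'b' @ 6: {1,2,3,4,5,6,8,9,10}  (accept∈set)
after full input: {1,2,3,4,5,6,8,9,10}  (accept=1 in)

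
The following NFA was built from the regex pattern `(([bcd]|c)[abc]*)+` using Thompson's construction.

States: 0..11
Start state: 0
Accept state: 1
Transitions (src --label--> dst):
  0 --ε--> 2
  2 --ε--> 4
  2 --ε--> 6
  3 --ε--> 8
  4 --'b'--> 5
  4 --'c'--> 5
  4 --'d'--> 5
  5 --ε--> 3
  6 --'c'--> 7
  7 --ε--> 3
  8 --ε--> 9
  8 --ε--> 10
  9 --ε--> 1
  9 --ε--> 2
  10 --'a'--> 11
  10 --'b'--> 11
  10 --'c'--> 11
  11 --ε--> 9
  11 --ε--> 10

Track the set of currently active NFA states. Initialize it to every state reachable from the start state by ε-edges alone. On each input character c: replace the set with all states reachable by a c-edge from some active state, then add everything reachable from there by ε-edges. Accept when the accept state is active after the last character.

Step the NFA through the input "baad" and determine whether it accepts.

Answer: ACCEPT

Derivation:
start: ε-closure({0}) = {0,2,4,6}
'b' @ 1: {1,2,3,4,5,6,8,9,10}  ✓accept
'a' @ 2: {1,2,4,6,9,10,11}  ✓accept
'a' @ 3: {1,2,4,6,9,10,11}  ✓accept
'd' @ 4: {1,2,3,4,5,6,8,9,10}  ✓accept
after full input: {1,2,3,4,5,6,8,9,10}  (accept=1 in)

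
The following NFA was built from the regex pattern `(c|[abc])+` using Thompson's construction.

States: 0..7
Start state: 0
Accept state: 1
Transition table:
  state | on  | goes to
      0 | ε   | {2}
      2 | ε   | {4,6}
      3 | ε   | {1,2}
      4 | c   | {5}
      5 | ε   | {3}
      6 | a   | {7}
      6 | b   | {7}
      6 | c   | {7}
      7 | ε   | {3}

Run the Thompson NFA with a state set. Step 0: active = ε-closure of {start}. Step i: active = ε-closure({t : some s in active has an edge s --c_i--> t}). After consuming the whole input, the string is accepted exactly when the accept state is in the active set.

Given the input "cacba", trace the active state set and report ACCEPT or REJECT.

initial (ε-close {0}): {0,2,4,6}
'c' @ 1: {1,2,3,4,5,6,7}  [accepting]
'a' @ 2: {1,2,3,4,6,7}  [accepting]
'c' @ 3: {1,2,3,4,5,6,7}  [accepting]
'b' @ 4: {1,2,3,4,6,7}  [accepting]
'a' @ 5: {1,2,3,4,6,7}  [accepting]
final: {1,2,3,4,6,7}; accept 1 in set

Answer: ACCEPT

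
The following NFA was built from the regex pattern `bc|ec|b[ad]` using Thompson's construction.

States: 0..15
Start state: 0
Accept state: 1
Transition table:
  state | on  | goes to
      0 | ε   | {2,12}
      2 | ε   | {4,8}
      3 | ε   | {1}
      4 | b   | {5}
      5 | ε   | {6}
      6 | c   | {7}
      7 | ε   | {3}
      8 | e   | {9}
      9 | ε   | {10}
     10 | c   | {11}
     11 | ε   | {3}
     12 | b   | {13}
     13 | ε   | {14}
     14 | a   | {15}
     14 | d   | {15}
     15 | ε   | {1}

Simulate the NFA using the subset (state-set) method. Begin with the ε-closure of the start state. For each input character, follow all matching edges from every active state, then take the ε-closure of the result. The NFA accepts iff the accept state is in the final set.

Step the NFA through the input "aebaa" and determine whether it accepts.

Answer: REJECT

Steps:
start: ε-closure({0}) = {0,2,4,8,12}
'a' @ 1: {}  — state set empty
rest 'ebaa' ignored (set empty)
final: {}; accept 1 not in set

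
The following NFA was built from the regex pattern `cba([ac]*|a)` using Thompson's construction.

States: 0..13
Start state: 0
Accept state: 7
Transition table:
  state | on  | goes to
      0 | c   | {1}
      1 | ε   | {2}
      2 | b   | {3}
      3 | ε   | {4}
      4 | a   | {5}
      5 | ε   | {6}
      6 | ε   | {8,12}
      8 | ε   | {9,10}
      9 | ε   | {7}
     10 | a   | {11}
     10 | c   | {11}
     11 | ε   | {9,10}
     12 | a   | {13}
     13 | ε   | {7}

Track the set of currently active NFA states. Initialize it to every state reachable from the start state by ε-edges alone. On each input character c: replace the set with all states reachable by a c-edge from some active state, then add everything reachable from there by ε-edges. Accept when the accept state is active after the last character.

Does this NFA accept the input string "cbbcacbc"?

Answer: REJECT

Trace:
initial (ε-close {0}): {0}
'c' @ 1: {1,2}
'b' @ 2: {3,4}
'b' @ 3: {}  — state set empty
rest 'cacbc' ignored (set empty)
end set {} — state 7 not in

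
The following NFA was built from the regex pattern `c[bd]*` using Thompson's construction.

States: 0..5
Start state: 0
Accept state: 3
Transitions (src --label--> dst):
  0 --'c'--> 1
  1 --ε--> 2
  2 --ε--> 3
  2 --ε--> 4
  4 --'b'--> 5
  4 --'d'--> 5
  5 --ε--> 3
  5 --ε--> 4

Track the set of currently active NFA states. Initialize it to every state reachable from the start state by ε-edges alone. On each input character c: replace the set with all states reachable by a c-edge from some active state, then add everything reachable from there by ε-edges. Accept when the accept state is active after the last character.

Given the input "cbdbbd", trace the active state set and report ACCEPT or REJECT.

Answer: ACCEPT

Derivation:
initial (ε-close {0}): {0}
'c' @ 1: {1,2,3,4}  ✓accept
'b' @ 2: {3,4,5}  ✓accept
'd' @ 3: {3,4,5}  ✓accept
'b' @ 4: {3,4,5}  ✓accept
'b' @ 5: {3,4,5}  ✓accept
'd' @ 6: {3,4,5}  ✓accept
end set {3,4,5} — state 3 in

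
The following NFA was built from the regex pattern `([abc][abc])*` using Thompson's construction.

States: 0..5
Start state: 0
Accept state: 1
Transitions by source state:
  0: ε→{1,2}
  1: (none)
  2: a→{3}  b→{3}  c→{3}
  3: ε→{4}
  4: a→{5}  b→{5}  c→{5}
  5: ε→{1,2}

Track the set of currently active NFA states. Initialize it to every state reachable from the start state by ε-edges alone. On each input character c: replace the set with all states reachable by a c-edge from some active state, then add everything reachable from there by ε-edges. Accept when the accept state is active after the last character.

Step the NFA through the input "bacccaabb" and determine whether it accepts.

Answer: REJECT

Trace:
start: ε-closure({0}) = {0,1,2}
'b' @ 1: {3,4}
'a' @ 2: {1,2,5}  [accepting]
'c' @ 3: {3,4}
'c' @ 4: {1,2,5}  [accepting]
'c' @ 5: {3,4}
'a' @ 6: {1,2,5}  [accepting]
'a' @ 7: {3,4}
'b' @ 8: {1,2,5}  [accepting]
'b' @ 9: {3,4}
final: {3,4}; accept 1 not in set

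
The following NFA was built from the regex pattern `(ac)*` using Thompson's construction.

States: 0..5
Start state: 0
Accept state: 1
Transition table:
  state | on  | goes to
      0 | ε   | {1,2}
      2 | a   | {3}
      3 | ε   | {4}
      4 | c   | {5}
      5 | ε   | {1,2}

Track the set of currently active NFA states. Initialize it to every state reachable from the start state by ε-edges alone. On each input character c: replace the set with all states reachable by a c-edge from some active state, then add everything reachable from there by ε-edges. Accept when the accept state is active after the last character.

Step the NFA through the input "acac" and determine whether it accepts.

Answer: ACCEPT

Steps:
start: ε-closure({0}) = {0,1,2}
'a' @ 1: {3,4}
'c' @ 2: {1,2,5}  [accepting]
'a' @ 3: {3,4}
'c' @ 4: {1,2,5}  [accepting]
after full input: {1,2,5}  (accept=1 in)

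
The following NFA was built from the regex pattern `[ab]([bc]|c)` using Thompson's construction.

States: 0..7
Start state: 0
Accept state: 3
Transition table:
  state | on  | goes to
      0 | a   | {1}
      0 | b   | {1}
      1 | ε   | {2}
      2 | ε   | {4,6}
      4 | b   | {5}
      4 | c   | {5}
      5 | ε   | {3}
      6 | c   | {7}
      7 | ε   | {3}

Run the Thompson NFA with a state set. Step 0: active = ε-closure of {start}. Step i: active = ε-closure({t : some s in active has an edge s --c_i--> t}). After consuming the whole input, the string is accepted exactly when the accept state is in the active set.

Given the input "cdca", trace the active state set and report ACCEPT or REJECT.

S₀ = ε-closure({0}) = {0}
'c' @ 1: {}  — state set empty
rest 'dca' ignored (set empty)
after full input: {}  (accept=3 not in)

Answer: REJECT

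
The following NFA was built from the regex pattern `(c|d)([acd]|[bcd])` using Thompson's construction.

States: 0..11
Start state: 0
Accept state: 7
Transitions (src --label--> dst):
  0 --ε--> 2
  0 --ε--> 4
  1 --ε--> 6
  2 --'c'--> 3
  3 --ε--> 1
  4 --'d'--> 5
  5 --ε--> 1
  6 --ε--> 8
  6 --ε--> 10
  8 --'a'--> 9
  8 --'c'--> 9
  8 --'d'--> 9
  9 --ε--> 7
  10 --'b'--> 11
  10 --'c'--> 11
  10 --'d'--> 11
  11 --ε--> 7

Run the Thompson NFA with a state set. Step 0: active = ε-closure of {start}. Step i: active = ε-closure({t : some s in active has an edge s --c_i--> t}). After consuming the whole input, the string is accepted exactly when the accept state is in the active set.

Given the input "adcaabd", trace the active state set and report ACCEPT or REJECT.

initial (ε-close {0}): {0,2,4}
'a' @ 1: {}  — state set empty
rest 'dcaabd' ignored (set empty)
after full input: {}  (accept=7 not in)

Answer: REJECT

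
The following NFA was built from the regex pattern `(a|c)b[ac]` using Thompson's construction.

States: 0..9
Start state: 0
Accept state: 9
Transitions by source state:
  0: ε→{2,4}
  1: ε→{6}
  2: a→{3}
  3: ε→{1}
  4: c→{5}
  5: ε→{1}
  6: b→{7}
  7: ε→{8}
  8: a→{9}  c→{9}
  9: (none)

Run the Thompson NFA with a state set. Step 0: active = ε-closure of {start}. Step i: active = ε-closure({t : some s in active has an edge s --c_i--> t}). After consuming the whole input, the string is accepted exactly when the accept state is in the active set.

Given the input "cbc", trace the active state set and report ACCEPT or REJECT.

initial (ε-close {0}): {0,2,4}
'c' @ 1: {1,5,6}
'b' @ 2: {7,8}
'c' @ 3: {9}  [accepting]
after full input: {9}  (accept=9 in)

Answer: ACCEPT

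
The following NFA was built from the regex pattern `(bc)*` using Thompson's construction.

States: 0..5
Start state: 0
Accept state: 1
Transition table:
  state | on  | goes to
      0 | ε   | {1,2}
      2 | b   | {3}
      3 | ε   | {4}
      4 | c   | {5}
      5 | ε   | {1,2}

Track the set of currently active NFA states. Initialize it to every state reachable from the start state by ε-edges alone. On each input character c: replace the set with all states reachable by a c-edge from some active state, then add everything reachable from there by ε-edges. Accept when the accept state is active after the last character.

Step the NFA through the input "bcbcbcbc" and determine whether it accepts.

S₀ = ε-closure({0}) = {0,1,2}
'b' @ 1: {3,4}
'c' @ 2: {1,2,5}  [accepting]
'b' @ 3: {3,4}
'c' @ 4: {1,2,5}  [accepting]
'b' @ 5: {3,4}
'c' @ 6: {1,2,5}  [accepting]
'b' @ 7: {3,4}
'c' @ 8: {1,2,5}  [accepting]
final: {1,2,5}; accept 1 in set

Answer: ACCEPT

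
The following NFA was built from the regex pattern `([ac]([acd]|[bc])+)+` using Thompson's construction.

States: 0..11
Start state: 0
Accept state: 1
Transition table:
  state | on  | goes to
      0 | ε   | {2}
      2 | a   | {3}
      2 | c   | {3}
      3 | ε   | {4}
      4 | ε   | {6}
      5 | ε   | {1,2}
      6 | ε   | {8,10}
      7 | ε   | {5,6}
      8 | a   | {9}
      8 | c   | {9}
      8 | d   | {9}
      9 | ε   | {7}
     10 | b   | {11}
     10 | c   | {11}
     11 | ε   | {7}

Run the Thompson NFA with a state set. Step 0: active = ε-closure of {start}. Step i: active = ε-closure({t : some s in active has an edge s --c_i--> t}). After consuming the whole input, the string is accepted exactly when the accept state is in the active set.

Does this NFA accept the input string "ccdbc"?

initial (ε-close {0}): {0,2}
'c' @ 1: {3,4,6,8,10}
'c' @ 2: {1,2,5,6,7,8,9,10,11}  [accepting]
'd' @ 3: {1,2,5,6,7,8,9,10}  [accepting]
'b' @ 4: {1,2,5,6,7,8,10,11}  [accepting]
'c' @ 5: {1,2,3,4,5,6,7,8,9,10,11}  [accepting]
after full input: {1,2,3,4,5,6,7,8,9,10,11}  (accept=1 in)

Answer: ACCEPT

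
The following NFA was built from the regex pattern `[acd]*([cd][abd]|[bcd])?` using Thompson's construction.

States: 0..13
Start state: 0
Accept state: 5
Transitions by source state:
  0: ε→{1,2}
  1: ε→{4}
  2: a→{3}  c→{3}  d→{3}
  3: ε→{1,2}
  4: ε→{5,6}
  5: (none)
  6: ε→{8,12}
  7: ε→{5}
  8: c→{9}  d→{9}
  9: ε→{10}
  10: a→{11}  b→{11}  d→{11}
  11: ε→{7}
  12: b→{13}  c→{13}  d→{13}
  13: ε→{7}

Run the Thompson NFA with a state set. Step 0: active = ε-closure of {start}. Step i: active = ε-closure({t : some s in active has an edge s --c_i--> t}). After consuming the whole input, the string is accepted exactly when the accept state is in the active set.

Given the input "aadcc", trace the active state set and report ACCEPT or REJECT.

Answer: ACCEPT

Derivation:
S₀ = ε-closure({0}) = {0,1,2,4,5,6,8,12}
'a' @ 1: {1,2,3,4,5,6,8,12}  [accepting]
'a' @ 2: {1,2,3,4,5,6,8,12}  [accepting]
'd' @ 3: {1,2,3,4,5,6,7,8,9,10,12,13}  [accepting]
'c' @ 4: {1,2,3,4,5,6,7,8,9,10,12,13}  [accepting]
'c' @ 5: {1,2,3,4,5,6,7,8,9,10,12,13}  [accepting]
final: {1,2,3,4,5,6,7,8,9,10,12,13}; accept 5 in set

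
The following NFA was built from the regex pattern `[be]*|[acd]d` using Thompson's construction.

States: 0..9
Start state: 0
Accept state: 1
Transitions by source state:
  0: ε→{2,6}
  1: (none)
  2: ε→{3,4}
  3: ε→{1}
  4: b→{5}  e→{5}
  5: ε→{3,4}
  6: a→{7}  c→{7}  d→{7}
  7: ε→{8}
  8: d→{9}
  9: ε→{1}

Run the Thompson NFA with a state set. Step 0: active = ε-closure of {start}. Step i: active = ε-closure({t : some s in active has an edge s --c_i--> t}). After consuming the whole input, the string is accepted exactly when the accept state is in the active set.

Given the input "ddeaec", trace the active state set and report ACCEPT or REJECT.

S₀ = ε-closure({0}) = {0,1,2,3,4,6}
'd' @ 1: {7,8}
'd' @ 2: {1,9}  (accept∈set)
'e' @ 3: {}  — no active states
rest 'aec' ignored (set empty)
after full input: {}  (accept=1 not in)

Answer: REJECT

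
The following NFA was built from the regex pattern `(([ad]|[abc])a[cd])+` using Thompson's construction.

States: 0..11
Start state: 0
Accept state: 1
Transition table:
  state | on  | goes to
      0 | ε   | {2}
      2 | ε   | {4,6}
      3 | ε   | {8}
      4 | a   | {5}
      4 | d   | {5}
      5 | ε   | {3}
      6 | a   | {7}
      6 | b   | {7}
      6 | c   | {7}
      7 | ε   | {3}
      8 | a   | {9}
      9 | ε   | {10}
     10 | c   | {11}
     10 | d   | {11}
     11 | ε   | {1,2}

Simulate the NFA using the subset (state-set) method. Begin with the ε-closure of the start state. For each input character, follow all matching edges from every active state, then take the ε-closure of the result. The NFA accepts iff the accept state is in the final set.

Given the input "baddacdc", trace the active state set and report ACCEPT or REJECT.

S₀ = ε-closure({0}) = {0,2,4,6}
'b' @ 1: {3,7,8}
'a' @ 2: {9,10}
'd' @ 3: {1,2,4,6,11}  [accepting]
'd' @ 4: {3,5,8}
'a' @ 5: {9,10}
'c' @ 6: {1,2,4,6,11}  [accepting]
'd' @ 7: {3,5,8}
'c' @ 8: {}  — dead — no transitions
final: {}; accept 1 not in set

Answer: REJECT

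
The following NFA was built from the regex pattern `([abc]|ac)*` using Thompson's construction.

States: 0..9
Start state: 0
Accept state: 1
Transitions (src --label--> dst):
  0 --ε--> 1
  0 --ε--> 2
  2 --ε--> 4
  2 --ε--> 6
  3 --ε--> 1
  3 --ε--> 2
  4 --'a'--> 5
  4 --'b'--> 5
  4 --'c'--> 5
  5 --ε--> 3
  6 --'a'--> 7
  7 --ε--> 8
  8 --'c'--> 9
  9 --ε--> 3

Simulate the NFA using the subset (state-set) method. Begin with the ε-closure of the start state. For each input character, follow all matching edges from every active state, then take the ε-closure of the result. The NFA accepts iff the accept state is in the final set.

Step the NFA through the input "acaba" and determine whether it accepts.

S₀ = ε-closure({0}) = {0,1,2,4,6}
'a' @ 1: {1,2,3,4,5,6,7,8}  [accepting]
'c' @ 2: {1,2,3,4,5,6,9}  [accepting]
'a' @ 3: {1,2,3,4,5,6,7,8}  [accepting]
'b' @ 4: {1,2,3,4,5,6}  [accepting]
'a' @ 5: {1,2,3,4,5,6,7,8}  [accepting]
final: {1,2,3,4,5,6,7,8}; accept 1 in set

Answer: ACCEPT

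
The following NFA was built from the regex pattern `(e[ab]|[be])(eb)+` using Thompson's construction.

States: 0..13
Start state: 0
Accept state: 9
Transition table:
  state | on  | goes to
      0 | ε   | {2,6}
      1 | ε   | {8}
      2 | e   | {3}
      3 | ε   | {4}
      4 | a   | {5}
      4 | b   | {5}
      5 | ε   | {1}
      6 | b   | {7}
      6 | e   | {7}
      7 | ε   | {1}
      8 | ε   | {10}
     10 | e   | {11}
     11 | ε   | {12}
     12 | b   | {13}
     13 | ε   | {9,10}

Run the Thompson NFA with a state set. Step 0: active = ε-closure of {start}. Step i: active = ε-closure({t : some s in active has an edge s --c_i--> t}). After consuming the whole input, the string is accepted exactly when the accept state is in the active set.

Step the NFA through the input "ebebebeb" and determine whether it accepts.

initial (ε-close {0}): {0,2,6}
'e' @ 1: {1,3,4,7,8,10}
'b' @ 2: {1,5,8,10}
'e' @ 3: {11,12}
'b' @ 4: {9,10,13}  (accept∈set)
'e' @ 5: {11,12}
'b' @ 6: {9,10,13}  (accept∈set)
'e' @ 7: {11,12}
'b' @ 8: {9,10,13}  (accept∈set)
final: {9,10,13}; accept 9 in set

Answer: ACCEPT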